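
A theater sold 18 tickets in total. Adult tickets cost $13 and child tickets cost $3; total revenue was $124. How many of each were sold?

adult tickets: 7, child tickets: 11

Let a = adult tickets, c = child tickets.
  c + a = 18
  13a + 3c = 124
From equation 1: a = 18 − c.
Substitute into equation 2 and solve: c = 11.
Then a = 7.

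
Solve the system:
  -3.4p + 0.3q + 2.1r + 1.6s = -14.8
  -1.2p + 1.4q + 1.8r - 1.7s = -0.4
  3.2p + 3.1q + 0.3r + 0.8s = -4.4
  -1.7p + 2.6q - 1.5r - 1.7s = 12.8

p = 0, q = 0, r = -4, s = -4

Row-reduce the augmented matrix:
R1 ← R1 / (-17/5).
R2 ← R2 + 6/5·R1.
R3 ← R3 − 16/5·R1.
R4 ← R4 + 17/10·R1.
R2 ← R2 / (22/17).
R1 ← R1 + 3/34·R2.
R3 ← R3 − 115/34·R2.
R4 ← R4 − 49/20·R2.
R3 ← R3 / (-27/55).
R1 ← R1 + 6/11·R3.
R2 ← R2 − 9/11·R3.
R4 ← R4 + 501/110·R3.
R4 ← R4 / (-6707/90).
R1 ← R1 + 703/72·R4.
R2 ← R2 − 287/24·R4.
R3 ← R3 + 3619/216·R4.
Reading off the reduced rows gives p = 0, q = 0, r = -4, s = -4.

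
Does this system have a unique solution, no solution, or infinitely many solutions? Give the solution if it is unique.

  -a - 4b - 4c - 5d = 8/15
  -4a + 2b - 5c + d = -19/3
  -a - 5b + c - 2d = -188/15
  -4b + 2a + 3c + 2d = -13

a = 14/5, b = 3, c = -1/3, d = -14/5

Row-reduce the augmented matrix:
R1 ← R1 / (-1).
R2 ← R2 + 4·R1.
R3 ← R3 + 1·R1.
R4 ← R4 − 2·R1.
R2 ← R2 / (18).
R1 ← R1 − 4·R2.
R3 ← R3 + 1·R2.
R4 ← R4 + 12·R2.
R3 ← R3 / (101/18).
R1 ← R1 − 14/9·R3.
R2 ← R2 − 11/18·R3.
R4 ← R4 − 7/3·R3.
R4 ← R4 / (431/101).
R1 ← R1 + 83/101·R4.
R2 ← R2 − 72/101·R4.
R3 ← R3 − 75/101·R4.
Reading off the reduced rows gives a = 14/5, b = 3, c = -1/3, d = -14/5.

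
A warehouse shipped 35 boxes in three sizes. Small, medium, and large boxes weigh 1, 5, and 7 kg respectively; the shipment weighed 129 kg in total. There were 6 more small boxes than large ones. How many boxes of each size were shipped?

Let s = small boxes, m = medium boxes, l = large boxes.
  s + m + l = 35
  5m + s + 7l = 129
  s - l = 6
Row-reduce the augmented matrix:
R2 ← R2 − 1·R1.
R3 ← R3 − 1·R1.
R2 ← R2 / (4).
R1 ← R1 − 1·R2.
R3 ← R3 + 1·R2.
R3 ← R3 / (-1/2).
R1 ← R1 + 1/2·R3.
R2 ← R2 − 3/2·R3.
Reading off the reduced rows gives s = 17, m = 7, l = 11.

small boxes: 17, medium boxes: 7, large boxes: 11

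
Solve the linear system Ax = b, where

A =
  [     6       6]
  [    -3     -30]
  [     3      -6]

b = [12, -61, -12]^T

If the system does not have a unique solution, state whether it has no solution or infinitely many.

Row-reduce:
R1 ← R1 / (6).
R2 ← R2 + 3·R1.
R3 ← R3 − 3·R1.
R2 ← R2 / (-27).
R1 ← R1 − 1·R2.
R3 ← R3 + 9·R2.
Row 3 reduces to 0 = 1/3, a contradiction. The system is inconsistent.

no solution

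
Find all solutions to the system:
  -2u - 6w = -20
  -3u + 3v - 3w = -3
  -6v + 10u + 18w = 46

infinitely many solutions

Row-reduce:
R1 ← R1 / (-2).
R2 ← R2 + 3·R1.
R3 ← R3 − 10·R1.
R2 ← R2 / (3).
R3 ← R3 + 6·R2.
Rank is 2 with 3 unknowns, leaving w free.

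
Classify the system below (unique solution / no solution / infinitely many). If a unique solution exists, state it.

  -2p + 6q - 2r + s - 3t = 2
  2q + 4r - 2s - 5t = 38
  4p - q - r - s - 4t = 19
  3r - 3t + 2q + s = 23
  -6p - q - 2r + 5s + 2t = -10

p = -1, q = -2, r = 3, s = 0, t = -6

Row-reduce the augmented matrix:
R1 ← R1 / (-2).
R3 ← R3 − 4·R1.
R5 ← R5 + 6·R1.
R2 ← R2 / (2).
R1 ← R1 + 3·R2.
R3 ← R3 − 11·R2.
R4 ← R4 − 2·R2.
R5 ← R5 + 19·R2.
R3 ← R3 / (-27).
R1 ← R1 − 7·R3.
R2 ← R2 − 2·R3.
R4 ← R4 + 1·R3.
R5 ← R5 − 42·R3.
R4 ← R4 / (23/9).
R1 ← R1 + 7/18·R4.
R2 ← R2 + 1/9·R4.
R3 ← R3 + 4/9·R4.
R5 ← R5 − 5/3·R4.
R5 ← R5 / (-701/69).
R1 ← R1 + 347/276·R5.
R2 ← R2 + 79/69·R5.
R3 ← R3 + 19/46·R5.
R4 ← R4 − 73/138·R5.
Reading off the reduced rows gives p = -1, q = -2, r = 3, s = 0, t = -6.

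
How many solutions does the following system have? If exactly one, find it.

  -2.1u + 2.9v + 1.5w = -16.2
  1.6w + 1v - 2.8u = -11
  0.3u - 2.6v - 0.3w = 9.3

u = 0, v = -3, w = -5

Row-reduce the augmented matrix:
R1 ← R1 / (-21/10).
R2 ← R2 + 14/5·R1.
R3 ← R3 − 3/10·R1.
R2 ← R2 / (-43/15).
R1 ← R1 + 29/21·R2.
R3 ← R3 + 153/70·R2.
R3 ← R3 / (66/301).
R1 ← R1 + 157/301·R3.
R2 ← R2 − 6/43·R3.
Reading off the reduced rows gives u = 0, v = -3, w = -5.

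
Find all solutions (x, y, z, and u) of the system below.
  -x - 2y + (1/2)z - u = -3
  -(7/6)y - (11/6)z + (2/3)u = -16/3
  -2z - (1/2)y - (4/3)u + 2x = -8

Row-reduce:
R1 ← R1 / (-1).
R3 ← R3 − 2·R1.
R2 ← R2 / (-7/6).
R1 ← R1 − 2·R2.
R3 ← R3 + 9/2·R2.
R3 ← R3 / (85/14).
R1 ← R1 + 51/14·R3.
R2 ← R2 − 11/7·R3.
Rank is 3 with 4 unknowns, leaving u free.

infinitely many solutions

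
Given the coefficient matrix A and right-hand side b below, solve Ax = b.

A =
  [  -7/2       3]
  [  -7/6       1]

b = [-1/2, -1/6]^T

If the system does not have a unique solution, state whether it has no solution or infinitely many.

infinitely many solutions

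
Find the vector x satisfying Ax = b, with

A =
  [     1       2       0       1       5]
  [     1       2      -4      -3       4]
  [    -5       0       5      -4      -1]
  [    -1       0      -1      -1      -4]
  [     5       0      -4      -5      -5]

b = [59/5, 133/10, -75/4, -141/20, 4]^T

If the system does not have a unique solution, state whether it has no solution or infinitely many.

x_1 = 9/5, x_2 = 1, x_3 = -5/4, x_4 = 1/2, x_5 = 3/2

Row-reduce the augmented matrix:
R2 ← R2 − 1·R1.
R3 ← R3 + 5·R1.
R4 ← R4 + 1·R1.
R5 ← R5 − 5·R1.
Swap R2 and R3.
R2 ← R2 / (10).
R1 ← R1 − 2·R2.
R4 ← R4 − 2·R2.
R5 ← R5 + 10·R2.
R3 ← R3 / (-4).
R1 ← R1 + 1·R3.
R2 ← R2 − 1/2·R3.
R4 ← R4 + 2·R3.
R5 ← R5 − 1·R3.
R4 ← R4 / (9/5).
R1 ← R1 − 9/5·R4.
R2 ← R2 + 2/5·R4.
R3 ← R3 − 1·R4.
R5 ← R5 + 10·R4.
R5 ← R5 / (-295/12).
R1 ← R1 − 15/4·R5.
R2 ← R2 − 37/24·R5.
R3 ← R3 − 25/12·R5.
R4 ← R4 + 11/6·R5.
Reading off the reduced rows gives x_1 = 9/5, x_2 = 1, x_3 = -5/4, x_4 = 1/2, x_5 = 3/2.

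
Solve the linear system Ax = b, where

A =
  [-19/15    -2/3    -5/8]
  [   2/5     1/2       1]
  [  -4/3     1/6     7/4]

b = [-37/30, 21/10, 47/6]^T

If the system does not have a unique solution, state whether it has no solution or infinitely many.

Row-reduce:
R1 ← R1 / (-19/15).
R2 ← R2 − 2/5·R1.
R3 ← R3 + 4/3·R1.
R2 ← R2 / (11/38).
R1 ← R1 − 10/19·R2.
R3 ← R3 − 33/38·R2.
Row 3 reduces to 0 = 4, a contradiction. The system is inconsistent.

no solution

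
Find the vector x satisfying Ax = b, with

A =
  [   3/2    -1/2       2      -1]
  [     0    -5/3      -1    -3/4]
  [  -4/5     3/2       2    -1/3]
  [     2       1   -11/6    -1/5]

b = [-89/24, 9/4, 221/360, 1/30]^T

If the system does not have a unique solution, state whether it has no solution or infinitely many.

x_1 = -2, x_2 = 3/4, x_3 = -3/2, x_4 = -8/3

Row-reduce the augmented matrix:
R1 ← R1 / (3/2).
R3 ← R3 + 4/5·R1.
R4 ← R4 − 2·R1.
R2 ← R2 / (-5/3).
R1 ← R1 + 1/3·R2.
R3 ← R3 − 37/30·R2.
R4 ← R4 − 5/3·R2.
R3 ← R3 / (349/150).
R1 ← R1 − 23/15·R3.
R2 ← R2 − 3/5·R3.
R4 ← R4 + 11/2·R3.
R4 ← R4 / (-124691/41880).
R1 ← R1 − 440/1047·R4.
R2 ← R2 − 285/349·R4.
R3 ← R3 + 853/1396·R4.
Reading off the reduced rows gives x_1 = -2, x_2 = 3/4, x_3 = -3/2, x_4 = -8/3.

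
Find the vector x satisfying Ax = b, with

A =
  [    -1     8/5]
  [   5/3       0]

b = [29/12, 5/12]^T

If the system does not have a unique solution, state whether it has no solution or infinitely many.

x_1 = 1/4, x_2 = 5/3

From equation 1: x_1 = -29/12 + 8/5·x_2.
Substitute into equation 2 and solve: x_2 = 5/3.
Then x_1 = 1/4.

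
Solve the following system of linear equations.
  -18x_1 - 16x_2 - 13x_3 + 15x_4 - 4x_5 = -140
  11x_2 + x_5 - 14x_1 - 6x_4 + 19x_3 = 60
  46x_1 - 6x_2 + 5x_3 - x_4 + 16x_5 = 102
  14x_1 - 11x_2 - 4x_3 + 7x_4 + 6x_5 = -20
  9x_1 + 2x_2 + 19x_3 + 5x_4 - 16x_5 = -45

no solution

Row-reduce:
R1 ← R1 / (-18).
R2 ← R2 + 14·R1.
R3 ← R3 − 46·R1.
R4 ← R4 − 14·R1.
R5 ← R5 − 9·R1.
R2 ← R2 / (211/9).
R1 ← R1 − 8/9·R2.
R3 ← R3 + 422/9·R2.
R4 ← R4 + 211/9·R2.
R5 ← R5 + 6·R2.
R3 ← R3 / (30).
R1 ← R1 + 161/422·R3.
R2 ← R2 − 262/211·R3.
R4 ← R4 − 15·R3.
R5 ← R5 − 8419/422·R3.
Swap R4 and R5.
R4 ← R4 / (21043/3165).
R1 ← R1 + 437/3165·R4.
R2 ← R2 + 2647/3165·R4.
R3 ← R3 − 1/15·R4.
Row 5 reduces to 0 = -1, a contradiction. The system is inconsistent.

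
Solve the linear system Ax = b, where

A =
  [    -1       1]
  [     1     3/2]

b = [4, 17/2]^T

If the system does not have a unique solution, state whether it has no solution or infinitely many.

From equation 1: x_1 = -4 + x_2.
Substitute into equation 2 and solve: x_2 = 5.
Then x_1 = 1.

x_1 = 1, x_2 = 5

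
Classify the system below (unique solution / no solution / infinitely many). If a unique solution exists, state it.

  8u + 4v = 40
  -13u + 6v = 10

Row-reduce the augmented matrix:
R1 ← R1 / (8).
R2 ← R2 + 13·R1.
R2 ← R2 / (25/2).
R1 ← R1 − 1/2·R2.
Reading off the reduced rows gives u = 2, v = 6.

u = 2, v = 6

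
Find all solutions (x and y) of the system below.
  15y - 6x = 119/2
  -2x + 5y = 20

no solution

Row-reduce:
R1 ← R1 / (-6).
R2 ← R2 + 2·R1.
Row 2 reduces to 0 = 1/6, a contradiction. The system is inconsistent.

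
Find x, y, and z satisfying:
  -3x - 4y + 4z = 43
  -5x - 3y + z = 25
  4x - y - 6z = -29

x = -1, y = -5, z = 5

Row-reduce the augmented matrix:
R1 ← R1 / (-3).
R2 ← R2 + 5·R1.
R3 ← R3 − 4·R1.
R2 ← R2 / (11/3).
R1 ← R1 − 4/3·R2.
R3 ← R3 + 19/3·R2.
R3 ← R3 / (-115/11).
R1 ← R1 − 8/11·R3.
R2 ← R2 + 17/11·R3.
Reading off the reduced rows gives x = -1, y = -5, z = 5.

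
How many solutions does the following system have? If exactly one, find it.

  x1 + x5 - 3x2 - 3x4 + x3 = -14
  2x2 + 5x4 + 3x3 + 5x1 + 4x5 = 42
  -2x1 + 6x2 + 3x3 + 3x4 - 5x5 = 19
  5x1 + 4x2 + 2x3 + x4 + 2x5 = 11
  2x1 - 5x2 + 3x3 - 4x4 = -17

x1 = -1, x2 = 0, x3 = 3, x4 = 6, x5 = 2

Row-reduce the augmented matrix:
R2 ← R2 − 5·R1.
R3 ← R3 + 2·R1.
R4 ← R4 − 5·R1.
R5 ← R5 − 2·R1.
R2 ← R2 / (17).
R1 ← R1 + 3·R2.
R4 ← R4 − 19·R2.
R5 ← R5 − 1·R2.
R3 ← R3 / (5).
R1 ← R1 − 11/17·R3.
R2 ← R2 + 2/17·R3.
R4 ← R4 + 13/17·R3.
R5 ← R5 − 19/17·R3.
R4 ← R4 / (-579/85).
R1 ← R1 − 78/85·R4.
R2 ← R2 − 94/85·R4.
R3 ← R3 + 3/5·R4.
R5 ← R5 − 127/85·R4.
R5 ← R5 / (-1033/579).
R1 ← R1 − 173/193·R5.
R2 ← R2 + 295/579·R5.
R3 ← R3 + 76/193·R5.
R4 ← R4 − 199/579·R5.
Reading off the reduced rows gives x1 = -1, x2 = 0, x3 = 3, x4 = 6, x5 = 2.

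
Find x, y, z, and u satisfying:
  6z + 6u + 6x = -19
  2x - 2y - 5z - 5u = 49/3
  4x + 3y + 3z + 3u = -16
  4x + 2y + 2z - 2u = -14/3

Row-reduce the augmented matrix:
R1 ← R1 / (6).
R2 ← R2 − 2·R1.
R3 ← R3 − 4·R1.
R4 ← R4 − 4·R1.
R2 ← R2 / (-2).
R3 ← R3 − 3·R2.
R4 ← R4 − 2·R2.
R3 ← R3 / (-23/2).
R1 ← R1 − 1·R3.
R2 ← R2 − 7/2·R3.
R4 ← R4 + 9·R3.
R4 ← R4 / (-4).
R3 ← R3 − 1·R4.
Reading off the reduced rows gives x = -1/2, y = -2, z = -1, u = -5/3.

x = -1/2, y = -2, z = -1, u = -5/3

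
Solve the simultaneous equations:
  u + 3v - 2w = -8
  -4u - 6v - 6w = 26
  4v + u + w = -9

Row-reduce the augmented matrix:
R2 ← R2 + 4·R1.
R3 ← R3 − 1·R1.
R2 ← R2 / (6).
R1 ← R1 − 3·R2.
R3 ← R3 − 1·R2.
R3 ← R3 / (16/3).
R1 ← R1 − 5·R3.
R2 ← R2 + 7/3·R3.
Reading off the reduced rows gives u = -5, v = -1, w = 0.

u = -5, v = -1, w = 0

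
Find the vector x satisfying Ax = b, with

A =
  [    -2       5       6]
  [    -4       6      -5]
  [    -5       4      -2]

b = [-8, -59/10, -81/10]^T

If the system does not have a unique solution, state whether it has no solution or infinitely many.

x_1 = 3/2, x_2 = -2/5, x_3 = -1/2

Row-reduce the augmented matrix:
R1 ← R1 / (-2).
R2 ← R2 + 4·R1.
R3 ← R3 + 5·R1.
R2 ← R2 / (-4).
R1 ← R1 + 5/2·R2.
R3 ← R3 + 17/2·R2.
R3 ← R3 / (153/8).
R1 ← R1 − 61/8·R3.
R2 ← R2 − 17/4·R3.
Reading off the reduced rows gives x_1 = 3/2, x_2 = -2/5, x_3 = -1/2.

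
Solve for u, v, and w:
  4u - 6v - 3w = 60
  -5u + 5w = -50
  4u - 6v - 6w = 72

Row-reduce the augmented matrix:
R1 ← R1 / (4).
R2 ← R2 + 5·R1.
R3 ← R3 − 4·R1.
R2 ← R2 / (-15/2).
R1 ← R1 + 3/2·R2.
R3 ← R3 / (-3).
R1 ← R1 + 1·R3.
R2 ← R2 + 1/6·R3.
Reading off the reduced rows gives u = 6, v = -4, w = -4.

u = 6, v = -4, w = -4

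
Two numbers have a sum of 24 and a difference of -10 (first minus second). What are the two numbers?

Let x = first number, y = second number.
  x + y = 24
  x - y = -10
From equation 1: x = 24 − y.
Substitute into equation 2 and solve: y = 17.
Then x = 7.

first number: 7, second number: 17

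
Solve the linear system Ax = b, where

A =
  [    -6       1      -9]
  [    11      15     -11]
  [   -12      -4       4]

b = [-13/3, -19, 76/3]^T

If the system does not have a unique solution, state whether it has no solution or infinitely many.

x_1 = -2, x_2 = 5/3, x_3 = 2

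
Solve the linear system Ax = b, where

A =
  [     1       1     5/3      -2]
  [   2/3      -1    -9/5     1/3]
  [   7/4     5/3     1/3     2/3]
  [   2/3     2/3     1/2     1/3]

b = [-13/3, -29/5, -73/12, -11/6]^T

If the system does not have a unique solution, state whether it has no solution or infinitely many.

Row-reduce the augmented matrix:
R2 ← R2 − 2/3·R1.
R3 ← R3 − 7/4·R1.
R4 ← R4 − 2/3·R1.
R2 ← R2 / (-5/3).
R1 ← R1 − 1·R2.
R3 ← R3 + 1/12·R2.
R3 ← R3 / (-1097/450).
R1 ← R1 + 2/25·R3.
R2 ← R2 − 131/75·R3.
R4 ← R4 + 11/18·R3.
R4 ← R4 / (8465/13164).
R1 ← R1 + 1244/1097·R4.
R2 ← R2 − 4225/2194·R4.
R3 ← R3 + 3675/2194·R4.
Reading off the reduced rows gives x_1 = -5, x_2 = 1, x_3 = 1, x_4 = 1.

x_1 = -5, x_2 = 1, x_3 = 1, x_4 = 1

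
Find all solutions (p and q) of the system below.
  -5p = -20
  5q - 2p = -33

p = 4, q = -5

Row-reduce the augmented matrix:
R1 ← R1 / (-5).
R2 ← R2 + 2·R1.
R2 ← R2 / (5).
Reading off the reduced rows gives p = 4, q = -5.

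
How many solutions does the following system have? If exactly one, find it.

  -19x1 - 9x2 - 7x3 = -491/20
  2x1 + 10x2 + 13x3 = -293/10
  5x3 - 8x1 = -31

x1 = 9/4, x2 = 0, x3 = -13/5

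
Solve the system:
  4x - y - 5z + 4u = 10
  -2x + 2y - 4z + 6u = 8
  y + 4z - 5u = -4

infinitely many solutions

Row-reduce:
R1 ← R1 / (4).
R2 ← R2 + 2·R1.
R2 ← R2 / (3/2).
R1 ← R1 + 1/4·R2.
R3 ← R3 − 1·R2.
R3 ← R3 / (25/3).
R1 ← R1 + 7/3·R3.
R2 ← R2 + 13/3·R3.
Rank is 3 with 4 unknowns, leaving u free.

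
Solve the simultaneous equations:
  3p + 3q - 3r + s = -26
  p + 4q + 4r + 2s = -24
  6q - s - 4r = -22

infinitely many solutions

Row-reduce:
R1 ← R1 / (3).
R2 ← R2 − 1·R1.
R2 ← R2 / (3).
R1 ← R1 − 1·R2.
R3 ← R3 − 6·R2.
R3 ← R3 / (-14).
R1 ← R1 + 8/3·R3.
R2 ← R2 − 5/3·R3.
Rank is 3 with 4 unknowns, leaving s free.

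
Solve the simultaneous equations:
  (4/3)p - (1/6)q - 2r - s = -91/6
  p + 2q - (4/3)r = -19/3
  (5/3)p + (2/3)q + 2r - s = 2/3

Row-reduce:
R1 ← R1 / (4/3).
R2 ← R2 − 1·R1.
R3 ← R3 − 5/3·R1.
R2 ← R2 / (17/8).
R1 ← R1 + 1/8·R2.
R3 ← R3 − 7/8·R2.
R3 ← R3 / (226/51).
R1 ← R1 + 76/51·R3.
R2 ← R2 − 4/51·R3.
Rank is 3 with 4 unknowns, leaving s free.

infinitely many solutions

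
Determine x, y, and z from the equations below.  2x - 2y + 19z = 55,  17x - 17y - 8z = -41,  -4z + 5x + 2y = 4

Row-reduce the augmented matrix:
R1 ← R1 / (2).
R2 ← R2 − 17·R1.
R3 ← R3 − 5·R1.
Swap R2 and R3.
R2 ← R2 / (7).
R1 ← R1 + 1·R2.
R3 ← R3 / (-339/2).
R1 ← R1 − 15/7·R3.
R2 ← R2 + 103/14·R3.
Reading off the reduced rows gives x = 2, y = 3, z = 3.

x = 2, y = 3, z = 3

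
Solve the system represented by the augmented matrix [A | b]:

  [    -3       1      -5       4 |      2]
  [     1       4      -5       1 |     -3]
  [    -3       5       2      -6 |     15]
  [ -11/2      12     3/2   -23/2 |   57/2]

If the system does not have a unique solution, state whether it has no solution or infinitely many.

infinitely many solutions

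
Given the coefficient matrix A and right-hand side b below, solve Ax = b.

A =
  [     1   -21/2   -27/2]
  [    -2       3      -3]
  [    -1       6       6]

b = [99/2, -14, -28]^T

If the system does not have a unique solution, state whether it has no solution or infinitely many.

no solution

Row-reduce:
R2 ← R2 + 2·R1.
R3 ← R3 + 1·R1.
R2 ← R2 / (-18).
R1 ← R1 + 21/2·R2.
R3 ← R3 + 9/2·R2.
Row 3 reduces to 0 = 1/4, a contradiction. The system is inconsistent.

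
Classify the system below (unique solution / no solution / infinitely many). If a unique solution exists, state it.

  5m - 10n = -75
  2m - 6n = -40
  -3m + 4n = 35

m = -5, n = 5

Row-reduce the augmented matrix:
R1 ← R1 / (5).
R2 ← R2 − 2·R1.
R3 ← R3 + 3·R1.
R2 ← R2 / (-2).
R1 ← R1 + 2·R2.
R3 ← R3 + 2·R2.
R3 reduces to 0 = 0, so the extra equation is consistent.
Reading off the reduced rows gives m = -5, n = 5.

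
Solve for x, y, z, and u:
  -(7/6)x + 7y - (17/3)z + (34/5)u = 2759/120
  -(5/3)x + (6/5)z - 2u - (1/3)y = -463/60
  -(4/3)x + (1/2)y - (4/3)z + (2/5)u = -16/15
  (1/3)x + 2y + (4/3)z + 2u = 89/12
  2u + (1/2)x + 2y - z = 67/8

Row-reduce the augmented matrix:
R1 ← R1 / (-7/6).
R2 ← R2 + 5/3·R1.
R3 ← R3 + 4/3·R1.
R4 ← R4 − 1/3·R1.
R5 ← R5 − 1/2·R1.
R2 ← R2 / (-31/3).
R1 ← R1 + 6·R2.
R3 ← R3 + 15/2·R2.
R4 ← R4 − 4·R2.
R5 ← R5 − 5·R2.
R3 ← R3 / (-348/217).
R1 ← R1 + 586/1085·R3.
R2 ← R2 + 976/1085·R3.
R4 ← R4 − 3594/1085·R3.
R5 ← R5 − 232/217·R3.
R4 ← R4 / (2529/1450).
R1 ← R1 − 859/1450·R4.
R2 ← R2 − 362/725·R4.
R3 ← R3 + 409/580·R4.
R5 reduces to 0 = 0, so the extra equation is consistent.
Reading off the reduced rows gives x = 9/4, y = 2, z = -1/4, u = 3/2.

x = 9/4, y = 2, z = -1/4, u = 3/2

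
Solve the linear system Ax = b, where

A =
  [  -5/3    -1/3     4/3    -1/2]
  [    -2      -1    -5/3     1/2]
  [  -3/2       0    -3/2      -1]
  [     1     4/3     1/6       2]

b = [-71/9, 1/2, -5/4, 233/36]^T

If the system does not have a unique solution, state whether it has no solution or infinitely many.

x_1 = 2, x_2 = 2/3, x_3 = -5/2, x_4 = 2

Row-reduce the augmented matrix:
R1 ← R1 / (-5/3).
R2 ← R2 + 2·R1.
R3 ← R3 + 3/2·R1.
R4 ← R4 − 1·R1.
R2 ← R2 / (-3/5).
R1 ← R1 − 1/5·R2.
R3 ← R3 − 3/10·R2.
R4 ← R4 − 17/15·R2.
R3 ← R3 / (-13/3).
R1 ← R1 + 17/9·R3.
R2 ← R2 − 49/9·R3.
R4 ← R4 + 281/54·R3.
R4 ← R4 / (34/9).
R1 ← R1 − 2/3·R4.
R2 ← R2 + 11/6·R4.
Reading off the reduced rows gives x_1 = 2, x_2 = 2/3, x_3 = -5/2, x_4 = 2.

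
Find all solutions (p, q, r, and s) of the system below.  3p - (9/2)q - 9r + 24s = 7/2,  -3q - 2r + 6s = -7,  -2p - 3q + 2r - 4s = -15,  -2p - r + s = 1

no solution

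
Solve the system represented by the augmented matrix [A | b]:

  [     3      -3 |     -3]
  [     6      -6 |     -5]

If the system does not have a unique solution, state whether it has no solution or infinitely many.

Row-reduce:
R1 ← R1 / (3).
R2 ← R2 − 6·R1.
Row 2 reduces to 0 = 1, a contradiction. The system is inconsistent.

no solution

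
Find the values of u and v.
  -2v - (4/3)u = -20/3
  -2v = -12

u = -4, v = 6

Row-reduce the augmented matrix:
R1 ← R1 / (-4/3).
R2 ← R2 / (-2).
R1 ← R1 − 3/2·R2.
Reading off the reduced rows gives u = -4, v = 6.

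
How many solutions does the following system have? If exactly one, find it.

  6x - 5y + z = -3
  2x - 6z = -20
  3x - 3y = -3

Row-reduce the augmented matrix:
R1 ← R1 / (6).
R2 ← R2 − 2·R1.
R3 ← R3 − 3·R1.
R2 ← R2 / (5/3).
R1 ← R1 + 5/6·R2.
R3 ← R3 + 1/2·R2.
R3 ← R3 / (-12/5).
R1 ← R1 + 3·R3.
R2 ← R2 + 19/5·R3.
Reading off the reduced rows gives x = -1, y = 0, z = 3.

x = -1, y = 0, z = 3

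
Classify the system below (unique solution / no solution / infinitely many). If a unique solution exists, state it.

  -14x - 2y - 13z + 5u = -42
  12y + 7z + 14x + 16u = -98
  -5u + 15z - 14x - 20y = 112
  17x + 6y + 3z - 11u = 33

x = -3, y = 1, z = 4, u = -6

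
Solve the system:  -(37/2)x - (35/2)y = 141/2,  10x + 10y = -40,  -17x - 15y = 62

Row-reduce:
R1 ← R1 / (-37/2).
R2 ← R2 − 10·R1.
R3 ← R3 + 17·R1.
R2 ← R2 / (20/37).
R1 ← R1 − 35/37·R2.
R3 ← R3 − 40/37·R2.
Row 3 reduces to 0 = 1, a contradiction. The system is inconsistent.

no solution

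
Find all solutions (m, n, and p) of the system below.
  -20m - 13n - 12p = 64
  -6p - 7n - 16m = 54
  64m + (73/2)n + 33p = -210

no solution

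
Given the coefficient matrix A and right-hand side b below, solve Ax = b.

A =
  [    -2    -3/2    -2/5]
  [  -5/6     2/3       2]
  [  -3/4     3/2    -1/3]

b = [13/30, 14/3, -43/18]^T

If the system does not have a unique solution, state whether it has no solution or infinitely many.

Row-reduce the augmented matrix:
R1 ← R1 / (-2).
R2 ← R2 + 5/6·R1.
R3 ← R3 + 3/4·R1.
R2 ← R2 / (31/24).
R1 ← R1 − 3/4·R2.
R3 ← R3 − 33/16·R2.
R3 ← R3 / (-1694/465).
R1 ← R1 + 164/155·R3.
R2 ← R2 − 52/31·R3.
Reading off the reduced rows gives x_1 = 0, x_2 = -1, x_3 = 8/3.

x_1 = 0, x_2 = -1, x_3 = 8/3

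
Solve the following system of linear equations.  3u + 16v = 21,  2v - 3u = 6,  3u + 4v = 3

u = -1, v = 3/2

Row-reduce the augmented matrix:
R1 ← R1 / (3).
R2 ← R2 + 3·R1.
R3 ← R3 − 3·R1.
R2 ← R2 / (18).
R1 ← R1 − 16/3·R2.
R3 ← R3 + 12·R2.
R3 reduces to 0 = 0, so the extra equation is consistent.
Reading off the reduced rows gives u = -1, v = 3/2.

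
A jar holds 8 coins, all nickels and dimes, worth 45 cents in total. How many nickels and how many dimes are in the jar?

nickels: 7, dimes: 1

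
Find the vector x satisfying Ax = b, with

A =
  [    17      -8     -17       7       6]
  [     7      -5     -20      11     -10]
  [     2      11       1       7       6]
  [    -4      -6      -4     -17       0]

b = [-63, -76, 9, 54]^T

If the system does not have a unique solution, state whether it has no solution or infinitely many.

Row-reduce:
R1 ← R1 / (17).
R2 ← R2 − 7·R1.
R3 ← R3 − 2·R1.
R4 ← R4 + 4·R1.
R2 ← R2 / (-29/17).
R1 ← R1 + 8/17·R2.
R3 ← R3 − 203/17·R2.
R4 ← R4 + 134/17·R2.
R3 ← R3 / (-88).
R1 ← R1 − 75/29·R3.
R2 ← R2 − 221/29·R3.
R4 ← R4 − 1510/29·R3.
R4 ← R4 / (-19887/1276).
R1 ← R1 − 61/2552·R4.
R2 ← R2 − 1779/2552·R4.
R3 ← R3 + 63/88·R4.
Rank is 4 with 5 unknowns, leaving x_5 free.

infinitely many solutions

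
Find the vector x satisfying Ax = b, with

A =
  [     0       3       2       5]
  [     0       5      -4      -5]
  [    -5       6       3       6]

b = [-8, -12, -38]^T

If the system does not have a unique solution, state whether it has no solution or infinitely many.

Row-reduce:
Swap R1 and R3.
R1 ← R1 / (-5).
R2 ← R2 / (5).
R1 ← R1 + 6/5·R2.
R3 ← R3 − 3·R2.
R3 ← R3 / (22/5).
R1 ← R1 + 39/25·R3.
R2 ← R2 + 4/5·R3.
Rank is 3 with 4 unknowns, leaving x_4 free.

infinitely many solutions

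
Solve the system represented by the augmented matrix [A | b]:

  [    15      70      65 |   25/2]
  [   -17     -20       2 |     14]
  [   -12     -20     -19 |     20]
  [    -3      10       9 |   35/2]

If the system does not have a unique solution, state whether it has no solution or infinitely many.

x_1 = -3, x_2 = 7/4, x_3 = -1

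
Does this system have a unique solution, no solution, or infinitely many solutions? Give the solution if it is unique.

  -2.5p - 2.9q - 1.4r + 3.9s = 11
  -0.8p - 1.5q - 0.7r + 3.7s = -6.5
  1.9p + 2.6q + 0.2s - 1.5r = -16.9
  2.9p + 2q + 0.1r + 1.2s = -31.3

p = -4, q = -6, r = -5, s = -6

Row-reduce the augmented matrix:
R1 ← R1 / (-5/2).
R2 ← R2 + 4/5·R1.
R3 ← R3 − 19/10·R1.
R4 ← R4 − 29/10·R1.
R2 ← R2 / (-143/250).
R1 ← R1 − 29/25·R2.
R3 ← R3 − 99/250·R2.
R4 ← R4 + 341/250·R2.
R3 ← R3 / (-178/65).
R1 ← R1 − 7/143·R3.
R2 ← R2 − 63/143·R3.
R4 ← R4 + 12/13·R3.
R4 ← R4 / (-784/445).
R1 ← R1 − 3426/979·R4.
R2 ← R2 + 3431/979·R4.
R3 ← R3 + 158/89·R4.
Reading off the reduced rows gives p = -4, q = -6, r = -5, s = -6.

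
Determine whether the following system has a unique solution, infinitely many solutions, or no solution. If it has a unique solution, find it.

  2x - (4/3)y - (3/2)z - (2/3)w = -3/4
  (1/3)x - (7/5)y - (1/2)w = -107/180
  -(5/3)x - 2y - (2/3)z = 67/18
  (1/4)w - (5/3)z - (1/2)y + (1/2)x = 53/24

x = -4/3, y = -1/4, z = -3/2, w = 1

Row-reduce the augmented matrix:
R1 ← R1 / (2).
R2 ← R2 − 1/3·R1.
R3 ← R3 + 5/3·R1.
R4 ← R4 − 1/2·R1.
R2 ← R2 / (-53/45).
R1 ← R1 + 2/3·R2.
R3 ← R3 + 28/9·R2.
R4 ← R4 + 1/6·R2.
R3 ← R3 / (-1639/636).
R1 ← R1 + 189/212·R3.
R2 ← R2 + 45/212·R3.
R4 ← R4 + 211/159·R3.
R4 ← R4 / (375/1639).
R1 ← R1 + 453/1639·R4.
R2 ← R2 − 955/3278·R4.
R3 ← R3 + 300/1639·R4.
Reading off the reduced rows gives x = -4/3, y = -1/4, z = -3/2, w = 1.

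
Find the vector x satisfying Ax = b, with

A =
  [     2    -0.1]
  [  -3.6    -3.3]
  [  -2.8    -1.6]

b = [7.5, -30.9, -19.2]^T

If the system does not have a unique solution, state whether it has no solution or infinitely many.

Row-reduce the augmented matrix:
R1 ← R1 / (2).
R2 ← R2 + 18/5·R1.
R3 ← R3 + 14/5·R1.
R2 ← R2 / (-87/25).
R1 ← R1 + 1/20·R2.
R3 ← R3 + 87/50·R2.
R3 reduces to 0 = 0, so the extra equation is consistent.
Reading off the reduced rows gives x_1 = 4, x_2 = 5.

x_1 = 4, x_2 = 5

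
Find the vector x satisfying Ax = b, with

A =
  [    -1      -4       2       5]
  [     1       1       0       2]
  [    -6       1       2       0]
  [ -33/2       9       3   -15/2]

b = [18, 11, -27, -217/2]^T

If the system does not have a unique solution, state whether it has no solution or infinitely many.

Row-reduce:
R1 ← R1 / (-1).
R2 ← R2 − 1·R1.
R3 ← R3 + 6·R1.
R4 ← R4 + 33/2·R1.
R2 ← R2 / (-3).
R1 ← R1 − 4·R2.
R3 ← R3 − 25·R2.
R4 ← R4 − 75·R2.
R3 ← R3 / (20/3).
R1 ← R1 − 2/3·R3.
R2 ← R2 + 2/3·R3.
R4 ← R4 − 20·R3.
Row 4 reduces to 0 = -1/2, a contradiction. The system is inconsistent.

no solution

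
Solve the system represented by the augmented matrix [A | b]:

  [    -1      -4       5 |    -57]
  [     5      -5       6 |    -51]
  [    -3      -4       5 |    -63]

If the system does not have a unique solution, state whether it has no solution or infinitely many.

Row-reduce the augmented matrix:
R1 ← R1 / (-1).
R2 ← R2 − 5·R1.
R3 ← R3 + 3·R1.
R2 ← R2 / (-25).
R1 ← R1 − 4·R2.
R3 ← R3 − 8·R2.
R3 ← R3 / (-2/25).
R1 ← R1 + 1/25·R3.
R2 ← R2 + 31/25·R3.
Reading off the reduced rows gives x_1 = 3, x_2 = 6, x_3 = -6.

x_1 = 3, x_2 = 6, x_3 = -6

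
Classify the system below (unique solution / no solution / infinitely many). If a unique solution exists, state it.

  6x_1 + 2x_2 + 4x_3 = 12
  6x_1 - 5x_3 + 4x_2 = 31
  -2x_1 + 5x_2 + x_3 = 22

x_1 = 1, x_2 = 5, x_3 = -1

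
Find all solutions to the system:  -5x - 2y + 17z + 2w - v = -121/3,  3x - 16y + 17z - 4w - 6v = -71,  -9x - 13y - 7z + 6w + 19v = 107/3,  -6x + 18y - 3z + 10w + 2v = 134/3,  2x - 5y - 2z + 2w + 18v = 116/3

Row-reduce the augmented matrix:
R1 ← R1 / (-5).
R2 ← R2 − 3·R1.
R3 ← R3 + 9·R1.
R4 ← R4 + 6·R1.
R5 ← R5 − 2·R1.
R2 ← R2 / (-86/5).
R1 ← R1 − 2/5·R2.
R3 ← R3 + 47/5·R2.
R4 ← R4 − 102/5·R2.
R5 ← R5 + 29/5·R2.
R3 ← R3 / (-2256/43).
R1 ← R1 + 119/43·R3.
R2 ← R2 + 68/43·R3.
R4 ← R4 − 381/43·R3.
R5 ← R5 + 188/43·R3.
R4 ← R4 / (3717/752).
R1 ← R1 + 1517/2256·R4.
R2 ← R2 − 25/564·R4.
R3 ← R3 + 169/2256·R4.
R5 ← R5 − 41/12·R4.
R5 ← R5 / (202295/11151).
R1 ← R1 + 14605/11151·R5.
R2 ← R2 + 3874/11151·R5.
R3 ← R3 + 5273/11151·R5.
R4 ← R4 + 761/7434·R5.
Reading off the reduced rows gives x = 1, y = 4/3, z = -2, w = 5/3, v = 2.

x = 1, y = 4/3, z = -2, w = 5/3, v = 2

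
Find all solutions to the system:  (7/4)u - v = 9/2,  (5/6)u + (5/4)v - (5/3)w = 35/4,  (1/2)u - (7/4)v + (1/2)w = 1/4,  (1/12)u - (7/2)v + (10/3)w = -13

u = 2, v = -1, w = -5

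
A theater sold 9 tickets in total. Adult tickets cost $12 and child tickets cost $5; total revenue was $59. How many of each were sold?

adult tickets: 2, child tickets: 7

Let a = adult tickets, c = child tickets.
  a + c = 9
  12a + 5c = 59
From equation 1: a = 9 − c.
Substitute into equation 2 and solve: c = 7.
Then a = 2.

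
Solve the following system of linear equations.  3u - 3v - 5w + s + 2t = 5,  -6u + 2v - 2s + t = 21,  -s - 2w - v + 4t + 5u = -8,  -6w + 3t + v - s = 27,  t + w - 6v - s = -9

u = -2, v = 1, w = -5, s = -5, t = -3

Row-reduce the augmented matrix:
R1 ← R1 / (3).
R2 ← R2 + 6·R1.
R3 ← R3 − 5·R1.
R2 ← R2 / (-4).
R1 ← R1 + 1·R2.
R3 ← R3 − 4·R2.
R4 ← R4 − 1·R2.
R5 ← R5 + 6·R2.
R3 ← R3 / (-11/3).
R1 ← R1 − 5/6·R3.
R2 ← R2 − 5/2·R3.
R4 ← R4 + 17/2·R3.
R5 ← R5 − 16·R3.
R4 ← R4 / (57/11).
R1 ← R1 + 3/11·R4.
R2 ← R2 + 20/11·R4.
R3 ← R3 − 8/11·R4.
R5 ← R5 + 139/11·R4.
R5 ← R5 / (-785/228).
R1 ← R1 − 9/38·R5.
R2 ← R2 + 115/228·R5.
R3 ← R3 + 17/57·R5.
R4 ← R4 + 391/228·R5.
Reading off the reduced rows gives u = -2, v = 1, w = -5, s = -5, t = -3.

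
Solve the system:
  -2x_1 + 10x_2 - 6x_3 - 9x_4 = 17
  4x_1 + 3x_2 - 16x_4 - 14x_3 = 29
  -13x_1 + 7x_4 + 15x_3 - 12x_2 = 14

infinitely many solutions

Row-reduce:
R1 ← R1 / (-2).
R2 ← R2 − 4·R1.
R3 ← R3 + 13·R1.
R2 ← R2 / (23).
R1 ← R1 + 5·R2.
R3 ← R3 + 77·R2.
R3 ← R3 / (-760/23).
R1 ← R1 + 61/23·R3.
R2 ← R2 + 26/23·R3.
Rank is 3 with 4 unknowns, leaving x_4 free.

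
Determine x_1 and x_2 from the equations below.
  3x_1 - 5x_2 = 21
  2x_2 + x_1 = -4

From equation 2: x_1 = -4 − 2·x_2.
Substitute into equation 1 and solve: x_2 = -3.
Then x_1 = 2.

x_1 = 2, x_2 = -3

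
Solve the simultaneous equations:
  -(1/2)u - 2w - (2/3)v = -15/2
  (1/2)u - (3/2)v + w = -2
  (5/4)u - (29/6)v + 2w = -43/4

no solution

Row-reduce:
R1 ← R1 / (-1/2).
R2 ← R2 − 1/2·R1.
R3 ← R3 − 5/4·R1.
R2 ← R2 / (-13/6).
R1 ← R1 − 4/3·R2.
R3 ← R3 + 13/2·R2.
Row 3 reduces to 0 = -1, a contradiction. The system is inconsistent.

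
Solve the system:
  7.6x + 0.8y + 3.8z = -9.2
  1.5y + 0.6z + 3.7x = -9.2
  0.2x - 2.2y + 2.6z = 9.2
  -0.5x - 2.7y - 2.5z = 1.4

Row-reduce the augmented matrix:
R1 ← R1 / (38/5).
R2 ← R2 − 37/10·R1.
R3 ← R3 − 1/5·R1.
R4 ← R4 + 1/2·R1.
R2 ← R2 / (211/190).
R1 ← R1 − 2/19·R2.
R3 ← R3 + 211/95·R2.
R4 ← R4 + 503/190·R2.
Swap R3 and R4.
R3 ← R3 / (-2207/422).
R1 ← R1 − 261/422·R3.
R2 ← R2 + 475/422·R3.
R4 reduces to 0 = 0, so the extra equation is consistent.
Reading off the reduced rows gives x = -2, y = -2, z = 2.

x = -2, y = -2, z = 2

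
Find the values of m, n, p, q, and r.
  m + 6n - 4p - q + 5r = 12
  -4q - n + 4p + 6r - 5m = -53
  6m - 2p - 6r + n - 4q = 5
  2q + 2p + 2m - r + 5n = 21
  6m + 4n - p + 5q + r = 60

m = 4, n = 1, p = -2, q = 6, r = 0

Row-reduce the augmented matrix:
R2 ← R2 + 5·R1.
R3 ← R3 − 6·R1.
R4 ← R4 − 2·R1.
R5 ← R5 − 6·R1.
R2 ← R2 / (29).
R1 ← R1 − 6·R2.
R3 ← R3 + 35·R2.
R4 ← R4 + 7·R2.
R5 ← R5 + 32·R2.
R3 ← R3 / (78/29).
R1 ← R1 + 20/29·R3.
R2 ← R2 + 16/29·R3.
R4 ← R4 − 178/29·R3.
R5 ← R5 − 155/29·R3.
R4 ← R4 / (860/39).
R1 ← R1 + 55/39·R4.
R2 ← R2 + 83/39·R4.
R3 ← R3 + 257/78·R4.
R5 ← R5 − 1457/78·R4.
R5 ← R5 / (13949/1720).
R1 ← R1 + 255/172·R5.
R2 ← R2 − 609/860·R5.
R3 ← R3 + 829/1720·R5.
R4 ← R4 + 263/860·R5.
Reading off the reduced rows gives m = 4, n = 1, p = -2, q = 6, r = 0.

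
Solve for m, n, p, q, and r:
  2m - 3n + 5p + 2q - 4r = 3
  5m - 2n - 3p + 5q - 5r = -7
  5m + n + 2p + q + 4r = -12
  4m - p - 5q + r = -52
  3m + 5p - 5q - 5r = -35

Row-reduce the augmented matrix:
R1 ← R1 / (2).
R2 ← R2 − 5·R1.
R3 ← R3 − 5·R1.
R4 ← R4 − 4·R1.
R5 ← R5 − 3·R1.
R2 ← R2 / (11/2).
R1 ← R1 + 3/2·R2.
R3 ← R3 − 17/2·R2.
R4 ← R4 − 6·R2.
R5 ← R5 − 9/2·R2.
R3 ← R3 / (148/11).
R1 ← R1 + 19/11·R3.
R2 ← R2 + 31/11·R3.
R4 ← R4 − 65/11·R3.
R5 ← R5 − 112/11·R3.
R4 ← R4 / (-268/37).
R1 ← R1 − 18/37·R4.
R2 ← R2 + 31/37·R4.
R3 ← R3 + 11/37·R4.
R5 ← R5 + 184/37·R4.
R5 ← R5 / (-1123/134).
R1 ← R1 − 119/536·R5.
R2 ← R2 − 2285/1072·R5.
R3 ← R3 − 465/1072·R5.
R4 ← R4 + 117/1072·R5.
Reading off the reduced rows gives m = -5, n = 3, p = 2, q = 6, r = 0.

m = -5, n = 3, p = 2, q = 6, r = 0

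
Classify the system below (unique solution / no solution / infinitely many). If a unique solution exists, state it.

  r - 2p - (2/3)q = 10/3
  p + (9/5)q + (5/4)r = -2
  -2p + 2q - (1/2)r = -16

Row-reduce the augmented matrix:
R1 ← R1 / (-2).
R2 ← R2 − 1·R1.
R3 ← R3 + 2·R1.
R2 ← R2 / (22/15).
R1 ← R1 − 1/3·R2.
R3 ← R3 − 8/3·R2.
R3 ← R3 / (-103/22).
R1 ← R1 + 79/88·R3.
R2 ← R2 − 105/88·R3.
Reading off the reduced rows gives p = 2, q = -5, r = 4.

p = 2, q = -5, r = 4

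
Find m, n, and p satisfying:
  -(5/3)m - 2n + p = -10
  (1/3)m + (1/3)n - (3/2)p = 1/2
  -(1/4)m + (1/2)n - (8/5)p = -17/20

Row-reduce the augmented matrix:
R1 ← R1 / (-5/3).
R2 ← R2 − 1/3·R1.
R3 ← R3 + 1/4·R1.
R2 ← R2 / (-1/15).
R1 ← R1 − 6/5·R2.
R3 ← R3 − 4/5·R2.
R3 ← R3 / (-347/20).
R1 ← R1 + 24·R3.
R2 ← R2 − 39/2·R3.
Reading off the reduced rows gives m = 3, n = 3, p = 1.

m = 3, n = 3, p = 1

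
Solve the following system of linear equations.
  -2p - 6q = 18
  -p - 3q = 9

infinitely many solutions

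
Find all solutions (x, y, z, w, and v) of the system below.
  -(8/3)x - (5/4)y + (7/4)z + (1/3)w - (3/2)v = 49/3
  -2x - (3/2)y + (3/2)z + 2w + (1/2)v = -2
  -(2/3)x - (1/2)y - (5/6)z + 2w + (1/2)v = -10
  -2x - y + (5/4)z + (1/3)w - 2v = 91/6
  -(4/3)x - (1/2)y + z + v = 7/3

infinitely many solutions

Row-reduce:
R1 ← R1 / (-8/3).
R2 ← R2 + 2·R1.
R3 ← R3 + 2/3·R1.
R4 ← R4 + 2·R1.
R5 ← R5 + 4/3·R1.
R2 ← R2 / (-9/16).
R1 ← R1 − 15/32·R2.
R3 ← R3 + 3/16·R2.
R4 ← R4 + 1/16·R2.
R5 ← R5 − 1/8·R2.
R3 ← R3 / (-4/3).
R1 ← R1 + 1/2·R3.
R2 ← R2 + 1/3·R3.
R4 ← R4 + 1/12·R3.
R5 ← R5 − 1/6·R3.
R4 ← R4 / (-7/36).
R1 ← R1 − 5/6·R4.
R2 ← R2 + 31/9·R4.
R3 ← R3 + 1·R4.
R5 ← R5 − 7/18·R4.
Rank is 4 with 5 unknowns, leaving v free.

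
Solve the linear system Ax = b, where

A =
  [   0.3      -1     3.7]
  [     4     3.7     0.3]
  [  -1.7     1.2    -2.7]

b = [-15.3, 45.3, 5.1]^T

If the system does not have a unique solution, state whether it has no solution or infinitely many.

x_1 = 6, x_2 = 6, x_3 = -3

Row-reduce the augmented matrix:
R1 ← R1 / (3/10).
R2 ← R2 − 4·R1.
R3 ← R3 + 17/10·R1.
R2 ← R2 / (511/30).
R1 ← R1 + 10/3·R2.
R3 ← R3 + 67/15·R2.
R3 ← R3 / (13819/2555).
R1 ← R1 − 1399/511·R3.
R2 ← R2 + 1471/511·R3.
Reading off the reduced rows gives x_1 = 6, x_2 = 6, x_3 = -3.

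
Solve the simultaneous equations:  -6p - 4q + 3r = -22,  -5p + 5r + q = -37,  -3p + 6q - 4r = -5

p = 3, q = -2, r = -4

Row-reduce the augmented matrix:
R1 ← R1 / (-6).
R2 ← R2 + 5·R1.
R3 ← R3 + 3·R1.
R2 ← R2 / (13/3).
R1 ← R1 − 2/3·R2.
R3 ← R3 − 8·R2.
R3 ← R3 / (-263/26).
R1 ← R1 + 23/26·R3.
R2 ← R2 − 15/26·R3.
Reading off the reduced rows gives p = 3, q = -2, r = -4.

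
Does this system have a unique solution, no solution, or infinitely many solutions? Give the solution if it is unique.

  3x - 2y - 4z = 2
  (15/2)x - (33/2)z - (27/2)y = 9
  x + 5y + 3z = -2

infinitely many solutions

Row-reduce:
R1 ← R1 / (3).
R2 ← R2 − 15/2·R1.
R3 ← R3 − 1·R1.
R2 ← R2 / (-17/2).
R1 ← R1 + 2/3·R2.
R3 ← R3 − 17/3·R2.
Rank is 2 with 3 unknowns, leaving z free.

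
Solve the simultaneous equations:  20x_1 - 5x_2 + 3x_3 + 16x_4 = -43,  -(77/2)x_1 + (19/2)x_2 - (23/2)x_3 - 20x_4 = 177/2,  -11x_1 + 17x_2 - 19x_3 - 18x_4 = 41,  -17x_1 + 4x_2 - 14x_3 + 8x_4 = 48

Row-reduce:
R1 ← R1 / (20).
R2 ← R2 + 77/2·R1.
R3 ← R3 + 11·R1.
R4 ← R4 + 17·R1.
R2 ← R2 / (-1/8).
R1 ← R1 + 1/4·R2.
R3 ← R3 − 57/4·R2.
R4 ← R4 + 1/4·R2.
R3 ← R3 / (-670).
R1 ← R1 − 58/5·R3.
R2 ← R2 − 229/5·R3.
Rank is 3 with 4 unknowns, leaving x_4 free.

infinitely many solutions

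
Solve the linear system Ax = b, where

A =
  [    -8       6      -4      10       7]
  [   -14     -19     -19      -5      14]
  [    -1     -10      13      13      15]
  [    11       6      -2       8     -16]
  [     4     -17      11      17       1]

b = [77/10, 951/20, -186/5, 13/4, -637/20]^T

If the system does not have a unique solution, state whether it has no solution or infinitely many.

Row-reduce the augmented matrix:
R1 ← R1 / (-8).
R2 ← R2 + 14·R1.
R3 ← R3 + 1·R1.
R4 ← R4 − 11·R1.
R5 ← R5 − 4·R1.
R2 ← R2 / (-59/2).
R1 ← R1 + 3/4·R2.
R3 ← R3 + 43/4·R2.
R4 ← R4 − 57/4·R2.
R5 ← R5 + 14·R2.
R3 ← R3 / (2109/118).
R1 ← R1 − 95/118·R3.
R2 ← R2 − 24/59·R3.
R4 ← R4 + 1569/118·R3.
R5 ← R5 − 867/59·R3.
R4 ← R4 / (18083/703).
R1 ← R1 + 175/111·R4.
R2 ← R2 − 217/703·R4.
R3 ← R3 − 2354/2109·R4.
R5 ← R5 − 11442/703·R4.
R5 ← R5 / (-185707/18083).
R1 ← R1 + 22621/18083·R5.
R2 ← R2 + 7601/18083·R5.
R3 ← R3 − 189/338·R5.
R4 ← R4 − 6333/36166·R5.
Reading off the reduced rows gives x_1 = -1/4, x_2 = 0, x_3 = -12/5, x_4 = -1/4, x_5 = -1/5.

x_1 = -1/4, x_2 = 0, x_3 = -12/5, x_4 = -1/4, x_5 = -1/5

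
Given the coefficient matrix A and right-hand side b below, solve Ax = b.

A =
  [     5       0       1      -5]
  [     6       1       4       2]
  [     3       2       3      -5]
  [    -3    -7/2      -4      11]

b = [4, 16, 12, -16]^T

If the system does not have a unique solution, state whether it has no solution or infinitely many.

infinitely many solutions

Row-reduce:
R1 ← R1 / (5).
R2 ← R2 − 6·R1.
R3 ← R3 − 3·R1.
R4 ← R4 + 3·R1.
R3 ← R3 − 2·R2.
R4 ← R4 + 7/2·R2.
R3 ← R3 / (-16/5).
R1 ← R1 − 1/5·R3.
R2 ← R2 − 14/5·R3.
R4 ← R4 − 32/5·R3.
Rank is 3 with 4 unknowns, leaving x_4 free.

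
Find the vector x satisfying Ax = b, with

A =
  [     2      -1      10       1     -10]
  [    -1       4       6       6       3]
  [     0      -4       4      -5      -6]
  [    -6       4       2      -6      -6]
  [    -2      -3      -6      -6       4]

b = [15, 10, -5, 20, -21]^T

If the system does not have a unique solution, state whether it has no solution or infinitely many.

no solution

Row-reduce:
R1 ← R1 / (2).
R2 ← R2 + 1·R1.
R4 ← R4 + 6·R1.
R5 ← R5 + 2·R1.
R2 ← R2 / (7/2).
R1 ← R1 + 1/2·R2.
R3 ← R3 + 4·R2.
R4 ← R4 − 1·R2.
R5 ← R5 + 4·R2.
R3 ← R3 / (116/7).
R1 ← R1 − 46/7·R3.
R2 ← R2 − 22/7·R3.
R4 ← R4 − 202/7·R3.
R5 ← R5 − 116/7·R3.
R4 ← R4 / (-527/58).
R1 ← R1 − 27/58·R4.
R2 ← R2 − 81/58·R4.
R3 ← R3 − 17/116·R4.
Row 5 reduces to 0 = -1, a contradiction. The system is inconsistent.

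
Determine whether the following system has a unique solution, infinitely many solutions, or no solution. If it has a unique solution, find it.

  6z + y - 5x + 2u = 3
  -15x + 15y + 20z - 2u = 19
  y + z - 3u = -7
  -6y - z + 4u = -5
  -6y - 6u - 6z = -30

Row-reduce the augmented matrix:
R1 ← R1 / (-5).
R2 ← R2 + 15·R1.
R2 ← R2 / (12).
R1 ← R1 + 1/5·R2.
R3 ← R3 − 1·R2.
R4 ← R4 + 6·R2.
R5 ← R5 + 6·R2.
R3 ← R3 / (5/6).
R1 ← R1 + 7/6·R3.
R2 ← R2 − 1/6·R3.
R5 ← R5 + 5·R3.
Swap R4 and R5.
R4 ← R4 / (-24).
R1 ← R1 + 19/5·R4.
R2 ← R2 + 1/5·R4.
R3 ← R3 + 14/5·R4.
R5 reduces to 0 = 0, so the extra equation is consistent.
Reading off the reduced rows gives x = 0, y = 3, z = -1, u = 3.

x = 0, y = 3, z = -1, u = 3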